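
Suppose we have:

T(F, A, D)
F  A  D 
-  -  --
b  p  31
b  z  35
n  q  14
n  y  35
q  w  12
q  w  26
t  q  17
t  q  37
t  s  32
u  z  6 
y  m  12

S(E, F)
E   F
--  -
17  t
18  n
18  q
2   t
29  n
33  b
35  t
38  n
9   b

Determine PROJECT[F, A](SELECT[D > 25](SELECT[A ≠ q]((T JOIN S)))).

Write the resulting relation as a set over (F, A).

{(b, p), (b, z), (n, y), (q, w), (t, s)}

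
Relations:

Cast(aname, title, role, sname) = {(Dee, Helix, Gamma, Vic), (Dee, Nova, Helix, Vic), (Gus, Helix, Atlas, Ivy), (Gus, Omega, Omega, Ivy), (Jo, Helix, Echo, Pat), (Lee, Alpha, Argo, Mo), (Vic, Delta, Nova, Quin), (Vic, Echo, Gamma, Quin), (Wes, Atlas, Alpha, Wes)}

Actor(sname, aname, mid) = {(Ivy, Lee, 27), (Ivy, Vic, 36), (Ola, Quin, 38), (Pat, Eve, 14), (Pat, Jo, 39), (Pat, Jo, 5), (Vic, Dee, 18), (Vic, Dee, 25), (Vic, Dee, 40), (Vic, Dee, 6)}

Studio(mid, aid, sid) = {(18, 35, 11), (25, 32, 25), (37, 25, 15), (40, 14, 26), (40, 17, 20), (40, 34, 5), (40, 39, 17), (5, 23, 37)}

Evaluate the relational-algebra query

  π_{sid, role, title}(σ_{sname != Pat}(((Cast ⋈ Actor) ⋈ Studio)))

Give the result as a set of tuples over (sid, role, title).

Natural join on aname, sname: {(Dee, Helix, Gamma, Vic, 18), (Dee, Helix, Gamma, Vic, 25), (Dee, Helix, Gamma, Vic, 40), (Dee, Helix, Gamma, Vic, 6), (Dee, Nova, Helix, Vic, 18), (Dee, Nova, Helix, Vic, 25), (Dee, Nova, Helix, Vic, 40), (Dee, Nova, Helix, Vic, 6), (Jo, Helix, Echo, Pat, 39), (Jo, Helix, Echo, Pat, 5)}
Natural join on mid: {(Dee, Helix, Gamma, Vic, 18, 35, 11), (Dee, Helix, Gamma, Vic, 25, 32, 25), (Dee, Helix, Gamma, Vic, 40, 14, 26), (Dee, Helix, Gamma, Vic, 40, 17, 20), (Dee, Helix, Gamma, Vic, 40, 34, 5), (Dee, Helix, Gamma, Vic, 40, 39, 17), (Dee, Nova, Helix, Vic, 18, 35, 11), (Dee, Nova, Helix, Vic, 25, 32, 25), (Dee, Nova, Helix, Vic, 40, 14, 26), (Dee, Nova, Helix, Vic, 40, 17, 20), (Dee, Nova, Helix, Vic, 40, 34, 5), (Dee, Nova, Helix, Vic, 40, 39, 17), (Jo, Helix, Echo, Pat, 5, 23, 37)}
Filtering on sname != Pat leaves {(Dee, Helix, Gamma, Vic, 18, 35, 11), (Dee, Helix, Gamma, Vic, 25, 32, 25), (Dee, Helix, Gamma, Vic, 40, 14, 26), (Dee, Helix, Gamma, Vic, 40, 17, 20), (Dee, Helix, Gamma, Vic, 40, 34, 5), (Dee, Helix, Gamma, Vic, 40, 39, 17), (Dee, Nova, Helix, Vic, 18, 35, 11), (Dee, Nova, Helix, Vic, 25, 32, 25), (Dee, Nova, Helix, Vic, 40, 14, 26), (Dee, Nova, Helix, Vic, 40, 17, 20), (Dee, Nova, Helix, Vic, 40, 34, 5), (Dee, Nova, Helix, Vic, 40, 39, 17)}.
π[sid, role, title]: project onto (sid, role, title) → {(11, Gamma, Helix), (11, Helix, Nova), (17, Gamma, Helix), (17, Helix, Nova), (20, Gamma, Helix), (20, Helix, Nova), (25, Gamma, Helix), (25, Helix, Nova), (26, Gamma, Helix), (26, Helix, Nova), (5, Gamma, Helix), (5, Helix, Nova)}

{(11, Gamma, Helix), (11, Helix, Nova), (17, Gamma, Helix), (17, Helix, Nova), (20, Gamma, Helix), (20, Helix, Nova), (25, Gamma, Helix), (25, Helix, Nova), (26, Gamma, Helix), (26, Helix, Nova), (5, Gamma, Helix), (5, Helix, Nova)}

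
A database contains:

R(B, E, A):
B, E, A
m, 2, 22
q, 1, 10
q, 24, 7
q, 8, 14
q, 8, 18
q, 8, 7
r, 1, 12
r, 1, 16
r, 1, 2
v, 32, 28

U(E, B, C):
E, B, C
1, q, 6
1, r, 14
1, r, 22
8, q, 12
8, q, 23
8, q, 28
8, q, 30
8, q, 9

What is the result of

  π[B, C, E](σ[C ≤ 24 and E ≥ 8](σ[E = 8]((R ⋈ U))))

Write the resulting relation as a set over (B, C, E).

{(q, 12, 8), (q, 23, 8), (q, 9, 8)}

Joining R and U on B, E yields {(q, 1, 10, 6), (q, 8, 14, 12), (q, 8, 14, 23), (q, 8, 14, 28), (q, 8, 14, 30), (q, 8, 14, 9), (q, 8, 18, 12), (q, 8, 18, 23), (q, 8, 18, 28), (q, 8, 18, 30), (q, 8, 18, 9), (q, 8, 7, 12), (q, 8, 7, 23), (q, 8, 7, 28), (q, 8, 7, 30), (q, 8, 7, 9), (r, 1, 12, 14), (r, 1, 12, 22), (r, 1, 16, 14), (r, 1, 16, 22), (r, 1, 2, 14), (r, 1, 2, 22)}.
Filtering on E = 8 leaves {(q, 8, 14, 12), (q, 8, 14, 23), (q, 8, 14, 28), (q, 8, 14, 30), (q, 8, 14, 9), (q, 8, 18, 12), (q, 8, 18, 23), (q, 8, 18, 28), (q, 8, 18, 30), (q, 8, 18, 9), (q, 8, 7, 12), (q, 8, 7, 23), (q, 8, 7, 28), (q, 8, 7, 30), (q, 8, 7, 9)}.
Filtering on C ≤ 24 and E ≥ 8 leaves {(q, 8, 14, 12), (q, 8, 14, 23), (q, 8, 14, 9), (q, 8, 18, 12), (q, 8, 18, 23), (q, 8, 18, 9), (q, 8, 7, 12), (q, 8, 7, 23), (q, 8, 7, 9)}.
π[B, C, E]: project onto (B, C, E) (6 duplicate(s) eliminated) → {(q, 12, 8), (q, 23, 8), (q, 9, 8)}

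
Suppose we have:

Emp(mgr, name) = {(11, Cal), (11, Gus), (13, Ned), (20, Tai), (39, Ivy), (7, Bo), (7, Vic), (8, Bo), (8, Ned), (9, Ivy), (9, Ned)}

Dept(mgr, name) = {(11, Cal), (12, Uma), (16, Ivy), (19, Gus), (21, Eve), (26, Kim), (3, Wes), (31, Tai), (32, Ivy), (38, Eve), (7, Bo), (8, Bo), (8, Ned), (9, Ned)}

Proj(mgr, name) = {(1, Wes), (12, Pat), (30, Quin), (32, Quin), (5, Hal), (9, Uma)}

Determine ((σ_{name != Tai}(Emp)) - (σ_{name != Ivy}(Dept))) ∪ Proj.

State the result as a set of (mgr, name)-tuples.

σ[name != Tai]: keep tuples satisfying name != Tai → {(11, Cal), (11, Gus), (13, Ned), (39, Ivy), (7, Bo), (7, Vic), (8, Bo), (8, Ned), (9, Ivy), (9, Ned)}
σ[name != Ivy]: keep tuples satisfying name != Ivy → {(11, Cal), (12, Uma), (19, Gus), (21, Eve), (26, Kim), (3, Wes), (31, Tai), (38, Eve), (7, Bo), (8, Bo), (8, Ned), (9, Ned)}
Difference: {(11, Cal), (11, Gus), (13, Ned), (39, Ivy), (7, Bo), (7, Vic), (8, Bo), (8, Ned), (9, Ivy), (9, Ned)} with {(11, Cal), (12, Uma), (19, Gus), (21, Eve), (26, Kim), (3, Wes), (31, Tai), (38, Eve), (7, Bo), (8, Bo), (8, Ned), (9, Ned)} → {(11, Gus), (13, Ned), (39, Ivy), (7, Vic), (9, Ivy)}
Union: {(11, Gus), (13, Ned), (39, Ivy), (7, Vic), (9, Ivy)} with {(1, Wes), (12, Pat), (30, Quin), (32, Quin), (5, Hal), (9, Uma)} → {(1, Wes), (11, Gus), (12, Pat), (13, Ned), (30, Quin), (32, Quin), (39, Ivy), (5, Hal), (7, Vic), (9, Ivy), (9, Uma)}

{(1, Wes), (11, Gus), (12, Pat), (13, Ned), (30, Quin), (32, Quin), (39, Ivy), (5, Hal), (7, Vic), (9, Ivy), (9, Uma)}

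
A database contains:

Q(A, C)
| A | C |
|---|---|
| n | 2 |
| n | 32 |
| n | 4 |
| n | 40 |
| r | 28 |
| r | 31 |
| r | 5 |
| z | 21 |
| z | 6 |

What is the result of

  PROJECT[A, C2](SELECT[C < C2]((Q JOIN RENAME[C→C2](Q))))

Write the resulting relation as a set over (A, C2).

{(n, 32), (n, 4), (n, 40), (r, 28), (r, 31), (z, 21)}

ρ[C→C2]: schema becomes (A, C2); tuples unchanged.
Joining Q and RENAME[C→C2](Q) on A yields {(n, 2, 2), (n, 2, 32), (n, 2, 4), (n, 2, 40), (n, 32, 2), (n, 32, 32), (n, 32, 4), (n, 32, 40), (n, 4, 2), (n, 4, 32), (n, 4, 4), (n, 4, 40), (n, 40, 2), (n, 40, 32), (n, 40, 4), (n, 40, 40), (r, 28, 28), (r, 28, 31), (r, 28, 5), (r, 31, 28), (r, 31, 31), (r, 31, 5), (r, 5, 28), (r, 5, 31), (r, 5, 5), (z, 21, 21), (z, 21, 6), (z, 6, 21), (z, 6, 6)}.
Apply σ_{C < C2}; surviving tuples: {(n, 2, 32), (n, 2, 4), (n, 2, 40), (n, 32, 40), (n, 4, 32), (n, 4, 40), (r, 28, 31), (r, 5, 28), (r, 5, 31), (z, 6, 21)}
Projecting to A, C2 (4 duplicate(s) eliminated): {(n, 32), (n, 4), (n, 40), (r, 28), (r, 31), (z, 21)}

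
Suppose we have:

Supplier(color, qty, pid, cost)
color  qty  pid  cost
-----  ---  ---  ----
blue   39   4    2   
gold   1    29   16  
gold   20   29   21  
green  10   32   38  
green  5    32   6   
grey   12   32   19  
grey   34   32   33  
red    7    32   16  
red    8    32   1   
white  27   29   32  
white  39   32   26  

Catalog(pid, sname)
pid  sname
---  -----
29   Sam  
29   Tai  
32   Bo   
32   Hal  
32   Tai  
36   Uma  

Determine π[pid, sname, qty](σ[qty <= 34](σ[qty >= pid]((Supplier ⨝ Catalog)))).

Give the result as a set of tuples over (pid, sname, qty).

{(32, Bo, 34), (32, Hal, 34), (32, Tai, 34)}

Natural join on pid: {(gold, 1, 29, 16, Sam), (gold, 1, 29, 16, Tai), (gold, 20, 29, 21, Sam), (gold, 20, 29, 21, Tai), (green, 10, 32, 38, Bo), (green, 10, 32, 38, Hal), (green, 10, 32, 38, Tai), (green, 5, 32, 6, Bo), (green, 5, 32, 6, Hal), (green, 5, 32, 6, Tai), (grey, 12, 32, 19, Bo), (grey, 12, 32, 19, Hal), (grey, 12, 32, 19, Tai), (grey, 34, 32, 33, Bo), (grey, 34, 32, 33, Hal), (grey, 34, 32, 33, Tai), (red, 7, 32, 16, Bo), (red, 7, 32, 16, Hal), (red, 7, 32, 16, Tai), (red, 8, 32, 1, Bo), (red, 8, 32, 1, Hal), (red, 8, 32, 1, Tai), (white, 27, 29, 32, Sam), (white, 27, 29, 32, Tai), (white, 39, 32, 26, Bo), (white, 39, 32, 26, Hal), (white, 39, 32, 26, Tai)}
Selection qty >= pid: {(grey, 34, 32, 33, Bo), (grey, 34, 32, 33, Hal), (grey, 34, 32, 33, Tai), (white, 39, 32, 26, Bo), (white, 39, 32, 26, Hal), (white, 39, 32, 26, Tai)}
Selection qty <= 34: {(grey, 34, 32, 33, Bo), (grey, 34, 32, 33, Hal), (grey, 34, 32, 33, Tai)}
Keep only column(s) pid, sname, qty: {(32, Bo, 34), (32, Hal, 34), (32, Tai, 34)}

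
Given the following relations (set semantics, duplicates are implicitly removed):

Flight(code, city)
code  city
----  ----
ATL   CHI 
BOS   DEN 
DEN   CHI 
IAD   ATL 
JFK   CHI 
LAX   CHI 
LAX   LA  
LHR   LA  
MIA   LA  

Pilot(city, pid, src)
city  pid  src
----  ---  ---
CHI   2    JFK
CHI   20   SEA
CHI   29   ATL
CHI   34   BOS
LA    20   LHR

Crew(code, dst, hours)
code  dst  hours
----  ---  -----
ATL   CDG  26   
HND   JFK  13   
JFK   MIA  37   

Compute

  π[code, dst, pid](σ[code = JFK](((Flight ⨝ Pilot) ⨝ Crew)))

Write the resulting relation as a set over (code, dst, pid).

Joining Flight and Pilot on city yields {(ATL, CHI, 2, JFK), (ATL, CHI, 20, SEA), (ATL, CHI, 29, ATL), (ATL, CHI, 34, BOS), (DEN, CHI, 2, JFK), (DEN, CHI, 20, SEA), (DEN, CHI, 29, ATL), (DEN, CHI, 34, BOS), (JFK, CHI, 2, JFK), (JFK, CHI, 20, SEA), (JFK, CHI, 29, ATL), (JFK, CHI, 34, BOS), (LAX, CHI, 2, JFK), (LAX, CHI, 20, SEA), (LAX, CHI, 29, ATL), (LAX, CHI, 34, BOS), (LAX, LA, 20, LHR), (LHR, LA, 20, LHR), (MIA, LA, 20, LHR)}.
Joining (Flight ⨝ Pilot) and Crew on code yields {(ATL, CHI, 2, JFK, CDG, 26), (ATL, CHI, 20, SEA, CDG, 26), (ATL, CHI, 29, ATL, CDG, 26), (ATL, CHI, 34, BOS, CDG, 26), (JFK, CHI, 2, JFK, MIA, 37), (JFK, CHI, 20, SEA, MIA, 37), (JFK, CHI, 29, ATL, MIA, 37), (JFK, CHI, 34, BOS, MIA, 37)}.
Filtering on code = JFK leaves {(JFK, CHI, 2, JFK, MIA, 37), (JFK, CHI, 20, SEA, MIA, 37), (JFK, CHI, 29, ATL, MIA, 37), (JFK, CHI, 34, BOS, MIA, 37)}.
Projecting to code, dst, pid: {(JFK, MIA, 2), (JFK, MIA, 20), (JFK, MIA, 29), (JFK, MIA, 34)}

{(JFK, MIA, 2), (JFK, MIA, 20), (JFK, MIA, 29), (JFK, MIA, 34)}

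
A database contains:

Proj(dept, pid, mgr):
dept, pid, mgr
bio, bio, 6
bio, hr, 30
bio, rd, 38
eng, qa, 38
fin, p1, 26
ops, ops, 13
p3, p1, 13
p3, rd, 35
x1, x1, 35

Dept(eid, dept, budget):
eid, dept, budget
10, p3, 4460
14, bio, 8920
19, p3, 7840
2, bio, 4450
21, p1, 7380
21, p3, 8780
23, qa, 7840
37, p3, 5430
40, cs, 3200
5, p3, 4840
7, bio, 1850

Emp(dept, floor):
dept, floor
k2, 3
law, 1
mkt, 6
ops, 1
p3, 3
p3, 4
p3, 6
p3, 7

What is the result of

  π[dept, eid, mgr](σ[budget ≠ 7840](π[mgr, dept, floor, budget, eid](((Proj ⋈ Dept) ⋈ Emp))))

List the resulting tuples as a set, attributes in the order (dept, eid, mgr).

Proj ⋈ Dept (natural join on dept): {(bio, bio, 6, 14, 8920), (bio, bio, 6, 2, 4450), (bio, bio, 6, 7, 1850), (bio, hr, 30, 14, 8920), (bio, hr, 30, 2, 4450), (bio, hr, 30, 7, 1850), (bio, rd, 38, 14, 8920), (bio, rd, 38, 2, 4450), (bio, rd, 38, 7, 1850), (p3, p1, 13, 10, 4460), (p3, p1, 13, 19, 7840), (p3, p1, 13, 21, 8780), (p3, p1, 13, 37, 5430), (p3, p1, 13, 5, 4840), (p3, rd, 35, 10, 4460), (p3, rd, 35, 19, 7840), (p3, rd, 35, 21, 8780), (p3, rd, 35, 37, 5430), (p3, rd, 35, 5, 4840)}
(Proj ⋈ Dept) ⋈ Emp (natural join on dept): {(p3, p1, 13, 10, 4460, 3), (p3, p1, 13, 10, 4460, 4), (p3, p1, 13, 10, 4460, 6), (p3, p1, 13, 10, 4460, 7), (p3, p1, 13, 19, 7840, 3), (p3, p1, 13, 19, 7840, 4), (p3, p1, 13, 19, 7840, 6), (p3, p1, 13, 19, 7840, 7), (p3, p1, 13, 21, 8780, 3), (p3, p1, 13, 21, 8780, 4), (p3, p1, 13, 21, 8780, 6), (p3, p1, 13, 21, 8780, 7), (p3, p1, 13, 37, 5430, 3), (p3, p1, 13, 37, 5430, 4), (p3, p1, 13, 37, 5430, 6), (p3, p1, 13, 37, 5430, 7), (p3, p1, 13, 5, 4840, 3), (p3, p1, 13, 5, 4840, 4), (p3, p1, 13, 5, 4840, 6), (p3, p1, 13, 5, 4840, 7), (p3, rd, 35, 10, 4460, 3), (p3, rd, 35, 10, 4460, 4), (p3, rd, 35, 10, 4460, 6), (p3, rd, 35, 10, 4460, 7), (p3, rd, 35, 19, 7840, 3), (p3, rd, 35, 19, 7840, 4), (p3, rd, 35, 19, 7840, 6), (p3, rd, 35, 19, 7840, 7), (p3, rd, 35, 21, 8780, 3), (p3, rd, 35, 21, 8780, 4), (p3, rd, 35, 21, 8780, 6), (p3, rd, 35, 21, 8780, 7), (p3, rd, 35, 37, 5430, 3), (p3, rd, 35, 37, 5430, 4), (p3, rd, 35, 37, 5430, 6), (p3, rd, 35, 37, 5430, 7), (p3, rd, 35, 5, 4840, 3), (p3, rd, 35, 5, 4840, 4), (p3, rd, 35, 5, 4840, 6), (p3, rd, 35, 5, 4840, 7)}
Projecting to mgr, dept, floor, budget, eid: {(13, p3, 3, 4460, 10), (13, p3, 3, 4840, 5), (13, p3, 3, 5430, 37), (13, p3, 3, 7840, 19), (13, p3, 3, 8780, 21), (13, p3, 4, 4460, 10), (13, p3, 4, 4840, 5), (13, p3, 4, 5430, 37), (13, p3, 4, 7840, 19), (13, p3, 4, 8780, 21), (13, p3, 6, 4460, 10), (13, p3, 6, 4840, 5), (13, p3, 6, 5430, 37), (13, p3, 6, 7840, 19), (13, p3, 6, 8780, 21), (13, p3, 7, 4460, 10), (13, p3, 7, 4840, 5), (13, p3, 7, 5430, 37), (13, p3, 7, 7840, 19), (13, p3, 7, 8780, 21), (35, p3, 3, 4460, 10), (35, p3, 3, 4840, 5), (35, p3, 3, 5430, 37), (35, p3, 3, 7840, 19), (35, p3, 3, 8780, 21), (35, p3, 4, 4460, 10), (35, p3, 4, 4840, 5), (35, p3, 4, 5430, 37), (35, p3, 4, 7840, 19), (35, p3, 4, 8780, 21), (35, p3, 6, 4460, 10), (35, p3, 6, 4840, 5), (35, p3, 6, 5430, 37), (35, p3, 6, 7840, 19), (35, p3, 6, 8780, 21), (35, p3, 7, 4460, 10), (35, p3, 7, 4840, 5), (35, p3, 7, 5430, 37), (35, p3, 7, 7840, 19), (35, p3, 7, 8780, 21)}
Selection budget ≠ 7840: {(13, p3, 3, 4460, 10), (13, p3, 3, 4840, 5), (13, p3, 3, 5430, 37), (13, p3, 3, 8780, 21), (13, p3, 4, 4460, 10), (13, p3, 4, 4840, 5), (13, p3, 4, 5430, 37), (13, p3, 4, 8780, 21), (13, p3, 6, 4460, 10), (13, p3, 6, 4840, 5), (13, p3, 6, 5430, 37), (13, p3, 6, 8780, 21), (13, p3, 7, 4460, 10), (13, p3, 7, 4840, 5), (13, p3, 7, 5430, 37), (13, p3, 7, 8780, 21), (35, p3, 3, 4460, 10), (35, p3, 3, 4840, 5), (35, p3, 3, 5430, 37), (35, p3, 3, 8780, 21), (35, p3, 4, 4460, 10), (35, p3, 4, 4840, 5), (35, p3, 4, 5430, 37), (35, p3, 4, 8780, 21), (35, p3, 6, 4460, 10), (35, p3, 6, 4840, 5), (35, p3, 6, 5430, 37), (35, p3, 6, 8780, 21), (35, p3, 7, 4460, 10), (35, p3, 7, 4840, 5), (35, p3, 7, 5430, 37), (35, p3, 7, 8780, 21)}
Projecting to dept, eid, mgr (24 duplicate(s) eliminated): {(p3, 10, 13), (p3, 10, 35), (p3, 21, 13), (p3, 21, 35), (p3, 37, 13), (p3, 37, 35), (p3, 5, 13), (p3, 5, 35)}

{(p3, 10, 13), (p3, 10, 35), (p3, 21, 13), (p3, 21, 35), (p3, 37, 13), (p3, 37, 35), (p3, 5, 13), (p3, 5, 35)}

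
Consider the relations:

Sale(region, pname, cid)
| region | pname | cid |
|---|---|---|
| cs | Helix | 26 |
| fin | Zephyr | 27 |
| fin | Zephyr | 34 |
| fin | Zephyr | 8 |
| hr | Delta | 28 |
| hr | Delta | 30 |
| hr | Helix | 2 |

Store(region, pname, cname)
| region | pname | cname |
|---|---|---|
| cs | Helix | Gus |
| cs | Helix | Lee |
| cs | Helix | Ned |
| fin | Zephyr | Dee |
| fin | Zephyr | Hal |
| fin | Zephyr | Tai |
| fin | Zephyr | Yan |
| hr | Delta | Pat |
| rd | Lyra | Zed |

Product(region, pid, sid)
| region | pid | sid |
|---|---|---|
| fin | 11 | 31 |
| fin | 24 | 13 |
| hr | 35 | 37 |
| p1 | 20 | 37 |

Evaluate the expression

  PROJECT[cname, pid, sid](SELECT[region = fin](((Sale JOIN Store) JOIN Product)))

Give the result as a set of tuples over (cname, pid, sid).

Natural join on region, pname: {(cs, Helix, 26, Gus), (cs, Helix, 26, Lee), (cs, Helix, 26, Ned), (fin, Zephyr, 27, Dee), (fin, Zephyr, 27, Hal), (fin, Zephyr, 27, Tai), (fin, Zephyr, 27, Yan), (fin, Zephyr, 34, Dee), (fin, Zephyr, 34, Hal), (fin, Zephyr, 34, Tai), (fin, Zephyr, 34, Yan), (fin, Zephyr, 8, Dee), (fin, Zephyr, 8, Hal), (fin, Zephyr, 8, Tai), (fin, Zephyr, 8, Yan), (hr, Delta, 28, Pat), (hr, Delta, 30, Pat)}
Natural join on region: {(fin, Zephyr, 27, Dee, 11, 31), (fin, Zephyr, 27, Dee, 24, 13), (fin, Zephyr, 27, Hal, 11, 31), (fin, Zephyr, 27, Hal, 24, 13), (fin, Zephyr, 27, Tai, 11, 31), (fin, Zephyr, 27, Tai, 24, 13), (fin, Zephyr, 27, Yan, 11, 31), (fin, Zephyr, 27, Yan, 24, 13), (fin, Zephyr, 34, Dee, 11, 31), (fin, Zephyr, 34, Dee, 24, 13), (fin, Zephyr, 34, Hal, 11, 31), (fin, Zephyr, 34, Hal, 24, 13), (fin, Zephyr, 34, Tai, 11, 31), (fin, Zephyr, 34, Tai, 24, 13), (fin, Zephyr, 34, Yan, 11, 31), (fin, Zephyr, 34, Yan, 24, 13), (fin, Zephyr, 8, Dee, 11, 31), (fin, Zephyr, 8, Dee, 24, 13), (fin, Zephyr, 8, Hal, 11, 31), (fin, Zephyr, 8, Hal, 24, 13), (fin, Zephyr, 8, Tai, 11, 31), (fin, Zephyr, 8, Tai, 24, 13), (fin, Zephyr, 8, Yan, 11, 31), (fin, Zephyr, 8, Yan, 24, 13), (hr, Delta, 28, Pat, 35, 37), (hr, Delta, 30, Pat, 35, 37)}
σ[region = fin]: keep tuples satisfying region = fin → {(fin, Zephyr, 27, Dee, 11, 31), (fin, Zephyr, 27, Dee, 24, 13), (fin, Zephyr, 27, Hal, 11, 31), (fin, Zephyr, 27, Hal, 24, 13), (fin, Zephyr, 27, Tai, 11, 31), (fin, Zephyr, 27, Tai, 24, 13), (fin, Zephyr, 27, Yan, 11, 31), (fin, Zephyr, 27, Yan, 24, 13), (fin, Zephyr, 34, Dee, 11, 31), (fin, Zephyr, 34, Dee, 24, 13), (fin, Zephyr, 34, Hal, 11, 31), (fin, Zephyr, 34, Hal, 24, 13), (fin, Zephyr, 34, Tai, 11, 31), (fin, Zephyr, 34, Tai, 24, 13), (fin, Zephyr, 34, Yan, 11, 31), (fin, Zephyr, 34, Yan, 24, 13), (fin, Zephyr, 8, Dee, 11, 31), (fin, Zephyr, 8, Dee, 24, 13), (fin, Zephyr, 8, Hal, 11, 31), (fin, Zephyr, 8, Hal, 24, 13), (fin, Zephyr, 8, Tai, 11, 31), (fin, Zephyr, 8, Tai, 24, 13), (fin, Zephyr, 8, Yan, 11, 31), (fin, Zephyr, 8, Yan, 24, 13)}
π_{cname, pid, sid} gives {(Dee, 11, 31), (Dee, 24, 13), (Hal, 11, 31), (Hal, 24, 13), (Tai, 11, 31), (Tai, 24, 13), (Yan, 11, 31), (Yan, 24, 13)} (16 duplicate(s) eliminated).

{(Dee, 11, 31), (Dee, 24, 13), (Hal, 11, 31), (Hal, 24, 13), (Tai, 11, 31), (Tai, 24, 13), (Yan, 11, 31), (Yan, 24, 13)}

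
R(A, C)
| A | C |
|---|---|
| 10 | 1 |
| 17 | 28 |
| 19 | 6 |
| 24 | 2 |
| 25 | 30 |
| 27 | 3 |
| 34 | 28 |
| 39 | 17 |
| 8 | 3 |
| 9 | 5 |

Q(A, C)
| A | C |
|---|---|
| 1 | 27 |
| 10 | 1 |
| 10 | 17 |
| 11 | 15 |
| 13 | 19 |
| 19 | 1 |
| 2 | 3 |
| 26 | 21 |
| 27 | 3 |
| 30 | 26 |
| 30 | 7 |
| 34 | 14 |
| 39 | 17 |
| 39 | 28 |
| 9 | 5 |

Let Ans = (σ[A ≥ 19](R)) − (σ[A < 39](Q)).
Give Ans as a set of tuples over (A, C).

Selection A ≥ 19: {(19, 6), (24, 2), (25, 30), (27, 3), (34, 28), (39, 17)}
Selection A < 39: {(1, 27), (10, 1), (10, 17), (11, 15), (13, 19), (19, 1), (2, 3), (26, 21), (27, 3), (30, 26), (30, 7), (34, 14), (9, 5)}
Difference: {(19, 6), (24, 2), (25, 30), (27, 3), (34, 28), (39, 17)} with {(1, 27), (10, 1), (10, 17), (11, 15), (13, 19), (19, 1), (2, 3), (26, 21), (27, 3), (30, 26), (30, 7), (34, 14), (9, 5)} → {(19, 6), (24, 2), (25, 30), (34, 28), (39, 17)}

{(19, 6), (24, 2), (25, 30), (34, 28), (39, 17)}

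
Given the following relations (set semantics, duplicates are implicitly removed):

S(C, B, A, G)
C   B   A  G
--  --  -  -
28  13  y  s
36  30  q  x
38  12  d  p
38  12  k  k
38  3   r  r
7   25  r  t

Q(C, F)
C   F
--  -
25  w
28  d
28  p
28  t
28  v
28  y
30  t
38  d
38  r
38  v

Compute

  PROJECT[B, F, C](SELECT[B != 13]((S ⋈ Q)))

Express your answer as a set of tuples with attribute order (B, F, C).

{(12, d, 38), (12, r, 38), (12, v, 38), (3, d, 38), (3, r, 38), (3, v, 38)}

Natural join on C: {(28, 13, y, s, d), (28, 13, y, s, p), (28, 13, y, s, t), (28, 13, y, s, v), (28, 13, y, s, y), (38, 12, d, p, d), (38, 12, d, p, r), (38, 12, d, p, v), (38, 12, k, k, d), (38, 12, k, k, r), (38, 12, k, k, v), (38, 3, r, r, d), (38, 3, r, r, r), (38, 3, r, r, v)}
Filtering on B != 13 leaves {(38, 12, d, p, d), (38, 12, d, p, r), (38, 12, d, p, v), (38, 12, k, k, d), (38, 12, k, k, r), (38, 12, k, k, v), (38, 3, r, r, d), (38, 3, r, r, r), (38, 3, r, r, v)}.
Projecting to B, F, C (3 duplicate(s) eliminated): {(12, d, 38), (12, r, 38), (12, v, 38), (3, d, 38), (3, r, 38), (3, v, 38)}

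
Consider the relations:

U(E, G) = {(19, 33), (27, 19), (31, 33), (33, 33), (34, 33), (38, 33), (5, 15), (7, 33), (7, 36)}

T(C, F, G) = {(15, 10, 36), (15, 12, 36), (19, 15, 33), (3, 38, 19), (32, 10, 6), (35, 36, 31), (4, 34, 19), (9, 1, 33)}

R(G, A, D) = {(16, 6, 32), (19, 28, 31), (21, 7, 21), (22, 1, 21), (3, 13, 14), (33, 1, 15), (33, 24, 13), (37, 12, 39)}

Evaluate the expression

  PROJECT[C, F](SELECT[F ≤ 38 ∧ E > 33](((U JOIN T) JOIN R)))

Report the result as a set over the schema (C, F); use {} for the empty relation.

U ⋈ T (natural join on G): {(19, 33, 19, 15), (19, 33, 9, 1), (27, 19, 3, 38), (27, 19, 4, 34), (31, 33, 19, 15), (31, 33, 9, 1), (33, 33, 19, 15), (33, 33, 9, 1), (34, 33, 19, 15), (34, 33, 9, 1), (38, 33, 19, 15), (38, 33, 9, 1), (7, 33, 19, 15), (7, 33, 9, 1), (7, 36, 15, 10), (7, 36, 15, 12)}
(U JOIN T) ⋈ R (natural join on G): {(19, 33, 19, 15, 1, 15), (19, 33, 19, 15, 24, 13), (19, 33, 9, 1, 1, 15), (19, 33, 9, 1, 24, 13), (27, 19, 3, 38, 28, 31), (27, 19, 4, 34, 28, 31), (31, 33, 19, 15, 1, 15), (31, 33, 19, 15, 24, 13), (31, 33, 9, 1, 1, 15), (31, 33, 9, 1, 24, 13), (33, 33, 19, 15, 1, 15), (33, 33, 19, 15, 24, 13), (33, 33, 9, 1, 1, 15), (33, 33, 9, 1, 24, 13), (34, 33, 19, 15, 1, 15), (34, 33, 19, 15, 24, 13), (34, 33, 9, 1, 1, 15), (34, 33, 9, 1, 24, 13), (38, 33, 19, 15, 1, 15), (38, 33, 19, 15, 24, 13), (38, 33, 9, 1, 1, 15), (38, 33, 9, 1, 24, 13), (7, 33, 19, 15, 1, 15), (7, 33, 19, 15, 24, 13), (7, 33, 9, 1, 1, 15), (7, 33, 9, 1, 24, 13)}
Apply σ_{F ≤ 38 ∧ E > 33}; surviving tuples: {(34, 33, 19, 15, 1, 15), (34, 33, 19, 15, 24, 13), (34, 33, 9, 1, 1, 15), (34, 33, 9, 1, 24, 13), (38, 33, 19, 15, 1, 15), (38, 33, 19, 15, 24, 13), (38, 33, 9, 1, 1, 15), (38, 33, 9, 1, 24, 13)}
Projecting to C, F (6 duplicate(s) eliminated): {(19, 15), (9, 1)}

{(19, 15), (9, 1)}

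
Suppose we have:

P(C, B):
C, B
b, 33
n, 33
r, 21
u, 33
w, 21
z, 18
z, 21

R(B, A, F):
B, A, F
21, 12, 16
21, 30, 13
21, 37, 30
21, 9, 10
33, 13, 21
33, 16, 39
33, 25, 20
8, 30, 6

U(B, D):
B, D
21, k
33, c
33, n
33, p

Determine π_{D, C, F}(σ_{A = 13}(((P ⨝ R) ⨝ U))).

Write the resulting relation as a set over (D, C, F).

P ⋈ R (natural join on B): {(b, 33, 13, 21), (b, 33, 16, 39), (b, 33, 25, 20), (n, 33, 13, 21), (n, 33, 16, 39), (n, 33, 25, 20), (r, 21, 12, 16), (r, 21, 30, 13), (r, 21, 37, 30), (r, 21, 9, 10), (u, 33, 13, 21), (u, 33, 16, 39), (u, 33, 25, 20), (w, 21, 12, 16), (w, 21, 30, 13), (w, 21, 37, 30), (w, 21, 9, 10), (z, 21, 12, 16), (z, 21, 30, 13), (z, 21, 37, 30), (z, 21, 9, 10)}
(P ⨝ R) ⋈ U (natural join on B): {(b, 33, 13, 21, c), (b, 33, 13, 21, n), (b, 33, 13, 21, p), (b, 33, 16, 39, c), (b, 33, 16, 39, n), (b, 33, 16, 39, p), (b, 33, 25, 20, c), (b, 33, 25, 20, n), (b, 33, 25, 20, p), (n, 33, 13, 21, c), (n, 33, 13, 21, n), (n, 33, 13, 21, p), (n, 33, 16, 39, c), (n, 33, 16, 39, n), (n, 33, 16, 39, p), (n, 33, 25, 20, c), (n, 33, 25, 20, n), (n, 33, 25, 20, p), (r, 21, 12, 16, k), (r, 21, 30, 13, k), (r, 21, 37, 30, k), (r, 21, 9, 10, k), (u, 33, 13, 21, c), (u, 33, 13, 21, n), (u, 33, 13, 21, p), (u, 33, 16, 39, c), (u, 33, 16, 39, n), (u, 33, 16, 39, p), (u, 33, 25, 20, c), (u, 33, 25, 20, n), (u, 33, 25, 20, p), (w, 21, 12, 16, k), (w, 21, 30, 13, k), (w, 21, 37, 30, k), (w, 21, 9, 10, k), (z, 21, 12, 16, k), (z, 21, 30, 13, k), (z, 21, 37, 30, k), (z, 21, 9, 10, k)}
Apply σ_{A = 13}; surviving tuples: {(b, 33, 13, 21, c), (b, 33, 13, 21, n), (b, 33, 13, 21, p), (n, 33, 13, 21, c), (n, 33, 13, 21, n), (n, 33, 13, 21, p), (u, 33, 13, 21, c), (u, 33, 13, 21, n), (u, 33, 13, 21, p)}
Keep only column(s) D, C, F: {(c, b, 21), (c, n, 21), (c, u, 21), (n, b, 21), (n, n, 21), (n, u, 21), (p, b, 21), (p, n, 21), (p, u, 21)}

{(c, b, 21), (c, n, 21), (c, u, 21), (n, b, 21), (n, n, 21), (n, u, 21), (p, b, 21), (p, n, 21), (p, u, 21)}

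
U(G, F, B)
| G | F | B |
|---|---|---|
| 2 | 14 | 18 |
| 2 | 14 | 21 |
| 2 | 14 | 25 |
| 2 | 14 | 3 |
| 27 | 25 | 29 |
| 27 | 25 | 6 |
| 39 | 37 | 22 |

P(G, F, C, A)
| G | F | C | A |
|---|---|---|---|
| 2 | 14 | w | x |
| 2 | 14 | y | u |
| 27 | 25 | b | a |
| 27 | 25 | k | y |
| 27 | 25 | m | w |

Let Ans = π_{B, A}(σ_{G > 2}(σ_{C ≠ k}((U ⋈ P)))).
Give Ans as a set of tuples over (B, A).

{(29, a), (29, w), (6, a), (6, w)}

Joining U and P on G, F yields {(2, 14, 18, w, x), (2, 14, 18, y, u), (2, 14, 21, w, x), (2, 14, 21, y, u), (2, 14, 25, w, x), (2, 14, 25, y, u), (2, 14, 3, w, x), (2, 14, 3, y, u), (27, 25, 29, b, a), (27, 25, 29, k, y), (27, 25, 29, m, w), (27, 25, 6, b, a), (27, 25, 6, k, y), (27, 25, 6, m, w)}.
Filtering on C ≠ k leaves {(2, 14, 18, w, x), (2, 14, 18, y, u), (2, 14, 21, w, x), (2, 14, 21, y, u), (2, 14, 25, w, x), (2, 14, 25, y, u), (2, 14, 3, w, x), (2, 14, 3, y, u), (27, 25, 29, b, a), (27, 25, 29, m, w), (27, 25, 6, b, a), (27, 25, 6, m, w)}.
Filtering on G > 2 leaves {(27, 25, 29, b, a), (27, 25, 29, m, w), (27, 25, 6, b, a), (27, 25, 6, m, w)}.
π[B, A]: project onto (B, A) → {(29, a), (29, w), (6, a), (6, w)}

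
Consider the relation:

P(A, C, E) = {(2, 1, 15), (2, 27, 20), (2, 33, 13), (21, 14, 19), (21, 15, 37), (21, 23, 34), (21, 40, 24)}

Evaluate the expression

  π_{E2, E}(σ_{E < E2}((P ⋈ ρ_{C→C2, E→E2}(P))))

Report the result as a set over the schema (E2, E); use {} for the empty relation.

{(15, 13), (20, 13), (20, 15), (24, 19), (34, 19), (34, 24), (37, 19), (37, 24), (37, 34)}

ρ[C→C2, E→E2]: schema becomes (A, C2, E2); tuples unchanged.
Natural join on A: {(2, 1, 15, 1, 15), (2, 1, 15, 27, 20), (2, 1, 15, 33, 13), (2, 27, 20, 1, 15), (2, 27, 20, 27, 20), (2, 27, 20, 33, 13), (2, 33, 13, 1, 15), (2, 33, 13, 27, 20), (2, 33, 13, 33, 13), (21, 14, 19, 14, 19), (21, 14, 19, 15, 37), (21, 14, 19, 23, 34), (21, 14, 19, 40, 24), (21, 15, 37, 14, 19), (21, 15, 37, 15, 37), (21, 15, 37, 23, 34), (21, 15, 37, 40, 24), (21, 23, 34, 14, 19), (21, 23, 34, 15, 37), (21, 23, 34, 23, 34), (21, 23, 34, 40, 24), (21, 40, 24, 14, 19), (21, 40, 24, 15, 37), (21, 40, 24, 23, 34), (21, 40, 24, 40, 24)}
σ[E < E2]: keep tuples satisfying E < E2 → {(2, 1, 15, 27, 20), (2, 33, 13, 1, 15), (2, 33, 13, 27, 20), (21, 14, 19, 15, 37), (21, 14, 19, 23, 34), (21, 14, 19, 40, 24), (21, 23, 34, 15, 37), (21, 40, 24, 15, 37), (21, 40, 24, 23, 34)}
π_{E2, E} gives {(15, 13), (20, 13), (20, 15), (24, 19), (34, 19), (34, 24), (37, 19), (37, 24), (37, 34)}.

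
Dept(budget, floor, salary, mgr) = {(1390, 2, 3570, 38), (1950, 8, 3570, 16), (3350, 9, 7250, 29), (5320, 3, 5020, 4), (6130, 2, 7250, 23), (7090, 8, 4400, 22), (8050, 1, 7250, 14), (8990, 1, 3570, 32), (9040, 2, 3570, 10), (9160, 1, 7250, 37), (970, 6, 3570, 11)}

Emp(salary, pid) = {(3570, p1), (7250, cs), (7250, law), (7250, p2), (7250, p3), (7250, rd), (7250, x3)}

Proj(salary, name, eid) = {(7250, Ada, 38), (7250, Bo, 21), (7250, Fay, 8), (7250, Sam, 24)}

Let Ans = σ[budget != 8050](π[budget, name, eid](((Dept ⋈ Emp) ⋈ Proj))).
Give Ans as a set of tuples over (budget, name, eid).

{(3350, Ada, 38), (3350, Bo, 21), (3350, Fay, 8), (3350, Sam, 24), (6130, Ada, 38), (6130, Bo, 21), (6130, Fay, 8), (6130, Sam, 24), (9160, Ada, 38), (9160, Bo, 21), (9160, Fay, 8), (9160, Sam, 24)}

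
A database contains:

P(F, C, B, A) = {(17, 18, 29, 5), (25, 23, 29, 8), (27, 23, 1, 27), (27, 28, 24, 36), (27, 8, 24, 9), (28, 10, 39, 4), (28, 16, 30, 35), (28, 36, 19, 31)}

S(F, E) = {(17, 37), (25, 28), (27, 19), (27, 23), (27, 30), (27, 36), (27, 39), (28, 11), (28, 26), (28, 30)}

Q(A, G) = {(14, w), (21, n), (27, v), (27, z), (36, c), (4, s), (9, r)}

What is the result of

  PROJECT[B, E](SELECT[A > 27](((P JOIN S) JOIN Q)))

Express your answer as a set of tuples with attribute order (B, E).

P ⋈ S (natural join on F): {(17, 18, 29, 5, 37), (25, 23, 29, 8, 28), (27, 23, 1, 27, 19), (27, 23, 1, 27, 23), (27, 23, 1, 27, 30), (27, 23, 1, 27, 36), (27, 23, 1, 27, 39), (27, 28, 24, 36, 19), (27, 28, 24, 36, 23), (27, 28, 24, 36, 30), (27, 28, 24, 36, 36), (27, 28, 24, 36, 39), (27, 8, 24, 9, 19), (27, 8, 24, 9, 23), (27, 8, 24, 9, 30), (27, 8, 24, 9, 36), (27, 8, 24, 9, 39), (28, 10, 39, 4, 11), (28, 10, 39, 4, 26), (28, 10, 39, 4, 30), (28, 16, 30, 35, 11), (28, 16, 30, 35, 26), (28, 16, 30, 35, 30), (28, 36, 19, 31, 11), (28, 36, 19, 31, 26), (28, 36, 19, 31, 30)}
(P JOIN S) ⋈ Q (natural join on A): {(27, 23, 1, 27, 19, v), (27, 23, 1, 27, 19, z), (27, 23, 1, 27, 23, v), (27, 23, 1, 27, 23, z), (27, 23, 1, 27, 30, v), (27, 23, 1, 27, 30, z), (27, 23, 1, 27, 36, v), (27, 23, 1, 27, 36, z), (27, 23, 1, 27, 39, v), (27, 23, 1, 27, 39, z), (27, 28, 24, 36, 19, c), (27, 28, 24, 36, 23, c), (27, 28, 24, 36, 30, c), (27, 28, 24, 36, 36, c), (27, 28, 24, 36, 39, c), (27, 8, 24, 9, 19, r), (27, 8, 24, 9, 23, r), (27, 8, 24, 9, 30, r), (27, 8, 24, 9, 36, r), (27, 8, 24, 9, 39, r), (28, 10, 39, 4, 11, s), (28, 10, 39, 4, 26, s), (28, 10, 39, 4, 30, s)}
Selection A > 27: {(27, 28, 24, 36, 19, c), (27, 28, 24, 36, 23, c), (27, 28, 24, 36, 30, c), (27, 28, 24, 36, 36, c), (27, 28, 24, 36, 39, c)}
π_{B, E} gives {(24, 19), (24, 23), (24, 30), (24, 36), (24, 39)}.

{(24, 19), (24, 23), (24, 30), (24, 36), (24, 39)}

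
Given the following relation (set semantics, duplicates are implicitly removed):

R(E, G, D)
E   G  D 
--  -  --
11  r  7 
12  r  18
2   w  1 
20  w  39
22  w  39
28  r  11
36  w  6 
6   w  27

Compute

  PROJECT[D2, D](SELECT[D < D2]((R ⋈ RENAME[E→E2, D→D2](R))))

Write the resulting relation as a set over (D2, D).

{(11, 7), (18, 11), (18, 7), (27, 1), (27, 6), (39, 1), (39, 27), (39, 6), (6, 1)}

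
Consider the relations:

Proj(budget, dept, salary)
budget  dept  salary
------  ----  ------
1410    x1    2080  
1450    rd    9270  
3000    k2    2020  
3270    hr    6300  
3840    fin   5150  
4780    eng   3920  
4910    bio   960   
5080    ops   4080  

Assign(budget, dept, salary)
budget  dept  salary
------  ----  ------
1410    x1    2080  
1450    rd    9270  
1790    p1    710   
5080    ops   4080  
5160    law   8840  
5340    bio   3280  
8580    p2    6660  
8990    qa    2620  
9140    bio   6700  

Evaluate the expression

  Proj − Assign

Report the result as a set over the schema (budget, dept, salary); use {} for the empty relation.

{(3000, k2, 2020), (3270, hr, 6300), (3840, fin, 5150), (4780, eng, 3920), (4910, bio, 960)}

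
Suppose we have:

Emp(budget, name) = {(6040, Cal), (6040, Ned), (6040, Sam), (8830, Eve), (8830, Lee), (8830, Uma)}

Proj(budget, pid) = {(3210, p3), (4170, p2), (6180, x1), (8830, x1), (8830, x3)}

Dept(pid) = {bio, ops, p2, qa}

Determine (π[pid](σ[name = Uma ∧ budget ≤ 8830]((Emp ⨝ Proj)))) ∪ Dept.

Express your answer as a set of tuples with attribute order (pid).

{bio, ops, p2, qa, x1, x3}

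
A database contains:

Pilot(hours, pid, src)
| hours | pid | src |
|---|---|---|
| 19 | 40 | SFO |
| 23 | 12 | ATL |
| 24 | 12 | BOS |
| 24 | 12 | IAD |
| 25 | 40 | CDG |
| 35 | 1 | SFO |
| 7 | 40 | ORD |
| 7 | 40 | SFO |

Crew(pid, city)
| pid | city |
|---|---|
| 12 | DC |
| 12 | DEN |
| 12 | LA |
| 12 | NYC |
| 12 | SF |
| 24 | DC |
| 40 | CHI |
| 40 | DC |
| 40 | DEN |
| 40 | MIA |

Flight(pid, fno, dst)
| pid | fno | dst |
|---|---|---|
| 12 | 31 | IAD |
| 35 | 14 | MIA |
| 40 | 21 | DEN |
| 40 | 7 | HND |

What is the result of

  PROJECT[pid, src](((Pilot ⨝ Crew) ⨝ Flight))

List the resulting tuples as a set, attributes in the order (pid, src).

Pilot ⋈ Crew (natural join on pid): {(19, 40, SFO, CHI), (19, 40, SFO, DC), (19, 40, SFO, DEN), (19, 40, SFO, MIA), (23, 12, ATL, DC), (23, 12, ATL, DEN), (23, 12, ATL, LA), (23, 12, ATL, NYC), (23, 12, ATL, SF), (24, 12, BOS, DC), (24, 12, BOS, DEN), (24, 12, BOS, LA), (24, 12, BOS, NYC), (24, 12, BOS, SF), (24, 12, IAD, DC), (24, 12, IAD, DEN), (24, 12, IAD, LA), (24, 12, IAD, NYC), (24, 12, IAD, SF), (25, 40, CDG, CHI), (25, 40, CDG, DC), (25, 40, CDG, DEN), (25, 40, CDG, MIA), (7, 40, ORD, CHI), (7, 40, ORD, DC), (7, 40, ORD, DEN), (7, 40, ORD, MIA), (7, 40, SFO, CHI), (7, 40, SFO, DC), (7, 40, SFO, DEN), (7, 40, SFO, MIA)}
(Pilot ⨝ Crew) ⋈ Flight (natural join on pid): {(19, 40, SFO, CHI, 21, DEN), (19, 40, SFO, CHI, 7, HND), (19, 40, SFO, DC, 21, DEN), (19, 40, SFO, DC, 7, HND), (19, 40, SFO, DEN, 21, DEN), (19, 40, SFO, DEN, 7, HND), (19, 40, SFO, MIA, 21, DEN), (19, 40, SFO, MIA, 7, HND), (23, 12, ATL, DC, 31, IAD), (23, 12, ATL, DEN, 31, IAD), (23, 12, ATL, LA, 31, IAD), (23, 12, ATL, NYC, 31, IAD), (23, 12, ATL, SF, 31, IAD), (24, 12, BOS, DC, 31, IAD), (24, 12, BOS, DEN, 31, IAD), (24, 12, BOS, LA, 31, IAD), (24, 12, BOS, NYC, 31, IAD), (24, 12, BOS, SF, 31, IAD), (24, 12, IAD, DC, 31, IAD), (24, 12, IAD, DEN, 31, IAD), (24, 12, IAD, LA, 31, IAD), (24, 12, IAD, NYC, 31, IAD), (24, 12, IAD, SF, 31, IAD), (25, 40, CDG, CHI, 21, DEN), (25, 40, CDG, CHI, 7, HND), (25, 40, CDG, DC, 21, DEN), (25, 40, CDG, DC, 7, HND), (25, 40, CDG, DEN, 21, DEN), (25, 40, CDG, DEN, 7, HND), (25, 40, CDG, MIA, 21, DEN), (25, 40, CDG, MIA, 7, HND), (7, 40, ORD, CHI, 21, DEN), (7, 40, ORD, CHI, 7, HND), (7, 40, ORD, DC, 21, DEN), (7, 40, ORD, DC, 7, HND), (7, 40, ORD, DEN, 21, DEN), (7, 40, ORD, DEN, 7, HND), (7, 40, ORD, MIA, 21, DEN), (7, 40, ORD, MIA, 7, HND), (7, 40, SFO, CHI, 21, DEN), (7, 40, SFO, CHI, 7, HND), (7, 40, SFO, DC, 21, DEN), (7, 40, SFO, DC, 7, HND), (7, 40, SFO, DEN, 21, DEN), (7, 40, SFO, DEN, 7, HND), (7, 40, SFO, MIA, 21, DEN), (7, 40, SFO, MIA, 7, HND)}
Keep only column(s) pid, src (41 duplicate(s) eliminated): {(12, ATL), (12, BOS), (12, IAD), (40, CDG), (40, ORD), (40, SFO)}

{(12, ATL), (12, BOS), (12, IAD), (40, CDG), (40, ORD), (40, SFO)}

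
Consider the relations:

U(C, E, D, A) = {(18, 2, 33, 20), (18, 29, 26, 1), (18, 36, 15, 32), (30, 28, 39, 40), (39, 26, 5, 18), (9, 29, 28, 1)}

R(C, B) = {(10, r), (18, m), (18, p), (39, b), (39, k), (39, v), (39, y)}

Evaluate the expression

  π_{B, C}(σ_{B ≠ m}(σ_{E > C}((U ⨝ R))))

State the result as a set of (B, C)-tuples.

{(p, 18)}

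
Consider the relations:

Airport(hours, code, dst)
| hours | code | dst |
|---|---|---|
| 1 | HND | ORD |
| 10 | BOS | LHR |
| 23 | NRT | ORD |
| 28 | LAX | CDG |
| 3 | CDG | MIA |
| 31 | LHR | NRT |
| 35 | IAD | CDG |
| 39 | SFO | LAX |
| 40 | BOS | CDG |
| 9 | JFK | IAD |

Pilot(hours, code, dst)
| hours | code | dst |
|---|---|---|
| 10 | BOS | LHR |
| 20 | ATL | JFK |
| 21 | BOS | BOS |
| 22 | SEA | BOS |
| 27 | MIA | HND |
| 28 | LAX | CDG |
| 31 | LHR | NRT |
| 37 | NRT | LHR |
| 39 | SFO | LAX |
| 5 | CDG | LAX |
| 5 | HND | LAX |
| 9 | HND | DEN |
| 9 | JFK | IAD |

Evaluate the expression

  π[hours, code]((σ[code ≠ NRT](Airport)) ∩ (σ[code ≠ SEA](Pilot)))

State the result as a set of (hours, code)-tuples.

σ[code ≠ NRT]: keep tuples satisfying code ≠ NRT → {(1, HND, ORD), (10, BOS, LHR), (28, LAX, CDG), (3, CDG, MIA), (31, LHR, NRT), (35, IAD, CDG), (39, SFO, LAX), (40, BOS, CDG), (9, JFK, IAD)}
σ[code ≠ SEA]: keep tuples satisfying code ≠ SEA → {(10, BOS, LHR), (20, ATL, JFK), (21, BOS, BOS), (27, MIA, HND), (28, LAX, CDG), (31, LHR, NRT), (37, NRT, LHR), (39, SFO, LAX), (5, CDG, LAX), (5, HND, LAX), (9, HND, DEN), (9, JFK, IAD)}
Set intersection of the two operands is {(10, BOS, LHR), (28, LAX, CDG), (31, LHR, NRT), (39, SFO, LAX), (9, JFK, IAD)}.
Keep only column(s) hours, code: {(10, BOS), (28, LAX), (31, LHR), (39, SFO), (9, JFK)}

{(10, BOS), (28, LAX), (31, LHR), (39, SFO), (9, JFK)}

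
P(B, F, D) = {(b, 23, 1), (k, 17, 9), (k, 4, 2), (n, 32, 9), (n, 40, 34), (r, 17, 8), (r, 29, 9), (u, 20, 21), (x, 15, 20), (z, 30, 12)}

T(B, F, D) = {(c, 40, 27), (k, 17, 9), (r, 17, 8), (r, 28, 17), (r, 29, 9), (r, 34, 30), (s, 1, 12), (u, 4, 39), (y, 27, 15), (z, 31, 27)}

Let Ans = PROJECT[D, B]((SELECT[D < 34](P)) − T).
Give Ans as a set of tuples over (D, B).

Selection D < 34: {(b, 23, 1), (k, 17, 9), (k, 4, 2), (n, 32, 9), (r, 17, 8), (r, 29, 9), (u, 20, 21), (x, 15, 20), (z, 30, 12)}
Difference: {(b, 23, 1), (k, 17, 9), (k, 4, 2), (n, 32, 9), (r, 17, 8), (r, 29, 9), (u, 20, 21), (x, 15, 20), (z, 30, 12)} with {(c, 40, 27), (k, 17, 9), (r, 17, 8), (r, 28, 17), (r, 29, 9), (r, 34, 30), (s, 1, 12), (u, 4, 39), (y, 27, 15), (z, 31, 27)} → {(b, 23, 1), (k, 4, 2), (n, 32, 9), (u, 20, 21), (x, 15, 20), (z, 30, 12)}
Projecting to D, B: {(1, b), (12, z), (2, k), (20, x), (21, u), (9, n)}

{(1, b), (12, z), (2, k), (20, x), (21, u), (9, n)}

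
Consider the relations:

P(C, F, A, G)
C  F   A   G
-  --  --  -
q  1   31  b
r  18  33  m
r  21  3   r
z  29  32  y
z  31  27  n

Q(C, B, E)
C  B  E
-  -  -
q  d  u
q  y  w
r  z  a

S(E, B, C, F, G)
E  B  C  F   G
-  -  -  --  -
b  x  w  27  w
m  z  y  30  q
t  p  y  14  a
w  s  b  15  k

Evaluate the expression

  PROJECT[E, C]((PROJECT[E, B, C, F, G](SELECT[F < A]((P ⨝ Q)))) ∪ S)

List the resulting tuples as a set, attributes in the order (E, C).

{(a, r), (b, w), (m, y), (t, y), (u, q), (w, b), (w, q)}

P ⋈ Q (natural join on C): {(q, 1, 31, b, d, u), (q, 1, 31, b, y, w), (r, 18, 33, m, z, a), (r, 21, 3, r, z, a)}
Filtering on F < A leaves {(q, 1, 31, b, d, u), (q, 1, 31, b, y, w), (r, 18, 33, m, z, a)}.
Projecting to E, B, C, F, G: {(a, z, r, 18, m), (u, d, q, 1, b), (w, y, q, 1, b)}
Union: {(a, z, r, 18, m), (u, d, q, 1, b), (w, y, q, 1, b)} with {(b, x, w, 27, w), (m, z, y, 30, q), (t, p, y, 14, a), (w, s, b, 15, k)} → {(a, z, r, 18, m), (b, x, w, 27, w), (m, z, y, 30, q), (t, p, y, 14, a), (u, d, q, 1, b), (w, s, b, 15, k), (w, y, q, 1, b)}
Projecting to E, C: {(a, r), (b, w), (m, y), (t, y), (u, q), (w, b), (w, q)}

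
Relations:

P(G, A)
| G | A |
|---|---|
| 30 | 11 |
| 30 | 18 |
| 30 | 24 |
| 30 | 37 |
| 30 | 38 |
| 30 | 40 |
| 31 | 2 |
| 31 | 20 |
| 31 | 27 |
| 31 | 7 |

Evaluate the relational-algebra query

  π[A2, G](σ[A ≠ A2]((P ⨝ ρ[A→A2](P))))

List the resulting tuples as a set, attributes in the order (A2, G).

ρ[A→A2]: schema becomes (G, A2); tuples unchanged.
Natural join on G: {(30, 11, 11), (30, 11, 18), (30, 11, 24), (30, 11, 37), (30, 11, 38), (30, 11, 40), (30, 18, 11), (30, 18, 18), (30, 18, 24), (30, 18, 37), (30, 18, 38), (30, 18, 40), (30, 24, 11), (30, 24, 18), (30, 24, 24), (30, 24, 37), (30, 24, 38), (30, 24, 40), (30, 37, 11), (30, 37, 18), (30, 37, 24), (30, 37, 37), (30, 37, 38), (30, 37, 40), (30, 38, 11), (30, 38, 18), (30, 38, 24), (30, 38, 37), (30, 38, 38), (30, 38, 40), (30, 40, 11), (30, 40, 18), (30, 40, 24), (30, 40, 37), (30, 40, 38), (30, 40, 40), (31, 2, 2), (31, 2, 20), (31, 2, 27), (31, 2, 7), (31, 20, 2), (31, 20, 20), (31, 20, 27), (31, 20, 7), (31, 27, 2), (31, 27, 20), (31, 27, 27), (31, 27, 7), (31, 7, 2), (31, 7, 20), (31, 7, 27), (31, 7, 7)}
σ[A ≠ A2]: keep tuples satisfying A ≠ A2 → {(30, 11, 18), (30, 11, 24), (30, 11, 37), (30, 11, 38), (30, 11, 40), (30, 18, 11), (30, 18, 24), (30, 18, 37), (30, 18, 38), (30, 18, 40), (30, 24, 11), (30, 24, 18), (30, 24, 37), (30, 24, 38), (30, 24, 40), (30, 37, 11), (30, 37, 18), (30, 37, 24), (30, 37, 38), (30, 37, 40), (30, 38, 11), (30, 38, 18), (30, 38, 24), (30, 38, 37), (30, 38, 40), (30, 40, 11), (30, 40, 18), (30, 40, 24), (30, 40, 37), (30, 40, 38), (31, 2, 20), (31, 2, 27), (31, 2, 7), (31, 20, 2), (31, 20, 27), (31, 20, 7), (31, 27, 2), (31, 27, 20), (31, 27, 7), (31, 7, 2), (31, 7, 20), (31, 7, 27)}
Projecting to A2, G (32 duplicate(s) eliminated): {(11, 30), (18, 30), (2, 31), (20, 31), (24, 30), (27, 31), (37, 30), (38, 30), (40, 30), (7, 31)}

{(11, 30), (18, 30), (2, 31), (20, 31), (24, 30), (27, 31), (37, 30), (38, 30), (40, 30), (7, 31)}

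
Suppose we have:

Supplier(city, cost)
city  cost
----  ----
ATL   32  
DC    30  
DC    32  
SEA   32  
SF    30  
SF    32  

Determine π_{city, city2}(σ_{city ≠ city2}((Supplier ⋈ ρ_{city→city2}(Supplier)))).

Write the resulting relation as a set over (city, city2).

ρ[city→city2]: schema becomes (city2, cost); tuples unchanged.
Natural join on cost: {(ATL, 32, ATL), (ATL, 32, DC), (ATL, 32, SEA), (ATL, 32, SF), (DC, 30, DC), (DC, 30, SF), (DC, 32, ATL), (DC, 32, DC), (DC, 32, SEA), (DC, 32, SF), (SEA, 32, ATL), (SEA, 32, DC), (SEA, 32, SEA), (SEA, 32, SF), (SF, 30, DC), (SF, 30, SF), (SF, 32, ATL), (SF, 32, DC), (SF, 32, SEA), (SF, 32, SF)}
Filtering on city ≠ city2 leaves {(ATL, 32, DC), (ATL, 32, SEA), (ATL, 32, SF), (DC, 30, SF), (DC, 32, ATL), (DC, 32, SEA), (DC, 32, SF), (SEA, 32, ATL), (SEA, 32, DC), (SEA, 32, SF), (SF, 30, DC), (SF, 32, ATL), (SF, 32, DC), (SF, 32, SEA)}.
π[city, city2]: project onto (city, city2) (2 duplicate(s) eliminated) → {(ATL, DC), (ATL, SEA), (ATL, SF), (DC, ATL), (DC, SEA), (DC, SF), (SEA, ATL), (SEA, DC), (SEA, SF), (SF, ATL), (SF, DC), (SF, SEA)}

{(ATL, DC), (ATL, SEA), (ATL, SF), (DC, ATL), (DC, SEA), (DC, SF), (SEA, ATL), (SEA, DC), (SEA, SF), (SF, ATL), (SF, DC), (SF, SEA)}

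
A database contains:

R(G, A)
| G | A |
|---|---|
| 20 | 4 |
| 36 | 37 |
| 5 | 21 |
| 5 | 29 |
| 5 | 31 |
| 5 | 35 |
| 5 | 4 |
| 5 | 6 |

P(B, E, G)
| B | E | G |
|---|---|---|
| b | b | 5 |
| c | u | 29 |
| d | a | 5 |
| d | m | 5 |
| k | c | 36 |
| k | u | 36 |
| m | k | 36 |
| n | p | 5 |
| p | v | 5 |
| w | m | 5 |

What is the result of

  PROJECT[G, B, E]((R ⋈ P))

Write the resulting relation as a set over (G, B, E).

{(36, k, c), (36, k, u), (36, m, k), (5, b, b), (5, d, a), (5, d, m), (5, n, p), (5, p, v), (5, w, m)}

R ⋈ P (natural join on G): {(36, 37, k, c), (36, 37, k, u), (36, 37, m, k), (5, 21, b, b), (5, 21, d, a), (5, 21, d, m), (5, 21, n, p), (5, 21, p, v), (5, 21, w, m), (5, 29, b, b), (5, 29, d, a), (5, 29, d, m), (5, 29, n, p), (5, 29, p, v), (5, 29, w, m), (5, 31, b, b), (5, 31, d, a), (5, 31, d, m), (5, 31, n, p), (5, 31, p, v), (5, 31, w, m), (5, 35, b, b), (5, 35, d, a), (5, 35, d, m), (5, 35, n, p), (5, 35, p, v), (5, 35, w, m), (5, 4, b, b), (5, 4, d, a), (5, 4, d, m), (5, 4, n, p), (5, 4, p, v), (5, 4, w, m), (5, 6, b, b), (5, 6, d, a), (5, 6, d, m), (5, 6, n, p), (5, 6, p, v), (5, 6, w, m)}
π[G, B, E]: project onto (G, B, E) (30 duplicate(s) eliminated) → {(36, k, c), (36, k, u), (36, m, k), (5, b, b), (5, d, a), (5, d, m), (5, n, p), (5, p, v), (5, w, m)}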